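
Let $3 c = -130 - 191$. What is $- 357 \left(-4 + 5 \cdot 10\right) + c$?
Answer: $-16529$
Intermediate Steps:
$c = -107$ ($c = \frac{-130 - 191}{3} = \frac{1}{3} \left(-321\right) = -107$)
$- 357 \left(-4 + 5 \cdot 10\right) + c = - 357 \left(-4 + 5 \cdot 10\right) - 107 = - 357 \left(-4 + 50\right) - 107 = \left(-357\right) 46 - 107 = -16422 - 107 = -16529$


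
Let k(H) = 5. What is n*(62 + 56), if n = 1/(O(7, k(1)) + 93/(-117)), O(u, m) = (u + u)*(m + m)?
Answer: 4602/5429 ≈ 0.84767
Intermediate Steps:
O(u, m) = 4*m*u (O(u, m) = (2*u)*(2*m) = 4*m*u)
n = 39/5429 (n = 1/(4*5*7 + 93/(-117)) = 1/(140 + 93*(-1/117)) = 1/(140 - 31/39) = 1/(5429/39) = 39/5429 ≈ 0.0071836)
n*(62 + 56) = 39*(62 + 56)/5429 = (39/5429)*118 = 4602/5429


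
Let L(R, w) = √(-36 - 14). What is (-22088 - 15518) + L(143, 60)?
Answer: -37606 + 5*I*√2 ≈ -37606.0 + 7.0711*I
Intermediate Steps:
L(R, w) = 5*I*√2 (L(R, w) = √(-50) = 5*I*√2)
(-22088 - 15518) + L(143, 60) = (-22088 - 15518) + 5*I*√2 = -37606 + 5*I*√2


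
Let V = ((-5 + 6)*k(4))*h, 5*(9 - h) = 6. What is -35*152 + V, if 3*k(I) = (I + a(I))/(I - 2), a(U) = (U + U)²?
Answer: -26158/5 ≈ -5231.6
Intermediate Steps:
h = 39/5 (h = 9 - ⅕*6 = 9 - 6/5 = 39/5 ≈ 7.8000)
a(U) = 4*U² (a(U) = (2*U)² = 4*U²)
k(I) = (I + 4*I²)/(3*(-2 + I)) (k(I) = ((I + 4*I²)/(I - 2))/3 = ((I + 4*I²)/(-2 + I))/3 = (I + 4*I²)/(3*(-2 + I)))
V = 442/5 (V = ((-5 + 6)*((⅓)*4*(1 + 4*4)/(-2 + 4)))*(39/5) = (1*((⅓)*4*(1 + 16)/2))*(39/5) = (1*((⅓)*4*(½)*17))*(39/5) = (1*(34/3))*(39/5) = (34/3)*(39/5) = 442/5 ≈ 88.400)
-35*152 + V = -35*152 + 442/5 = -5320 + 442/5 = -26158/5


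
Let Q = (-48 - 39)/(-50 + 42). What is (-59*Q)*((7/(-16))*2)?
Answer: 35931/64 ≈ 561.42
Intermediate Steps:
Q = 87/8 (Q = -87/(-8) = -87*(-⅛) = 87/8 ≈ 10.875)
(-59*Q)*((7/(-16))*2) = (-59*87/8)*((7/(-16))*2) = -5133*7*(-1/16)*2/8 = -(-35931)*2/128 = -5133/8*(-7/8) = 35931/64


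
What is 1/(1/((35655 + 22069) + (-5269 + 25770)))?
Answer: 78225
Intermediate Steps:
1/(1/((35655 + 22069) + (-5269 + 25770))) = 1/(1/(57724 + 20501)) = 1/(1/78225) = 78225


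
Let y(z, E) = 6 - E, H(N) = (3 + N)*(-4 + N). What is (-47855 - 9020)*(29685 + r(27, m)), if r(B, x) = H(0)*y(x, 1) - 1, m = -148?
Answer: -1684865000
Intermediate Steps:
H(N) = (-4 + N)*(3 + N)
r(B, x) = -61 (r(B, x) = (-12 + 0² - 1*0)*(6 - 1*1) - 1 = (-12 + 0 + 0)*(6 - 1) - 1 = -12*5 - 1 = -60 - 1 = -61)
(-47855 - 9020)*(29685 + r(27, m)) = (-47855 - 9020)*(29685 - 61) = -56875*29624 = -1684865000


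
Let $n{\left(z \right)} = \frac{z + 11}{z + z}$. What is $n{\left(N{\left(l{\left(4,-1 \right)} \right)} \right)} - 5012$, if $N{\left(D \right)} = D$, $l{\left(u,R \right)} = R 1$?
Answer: $-5017$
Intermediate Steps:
$l{\left(u,R \right)} = R$
$n{\left(z \right)} = \frac{11 + z}{2 z}$
$n{\left(N{\left(l{\left(4,-1 \right)} \right)} \right)} - 5012 = \frac{11 - 1}{2 \left(-1\right)} - 5012 = \frac{1}{2} \left(-1\right) 10 - 5012 = -5 - 5012 = -5017$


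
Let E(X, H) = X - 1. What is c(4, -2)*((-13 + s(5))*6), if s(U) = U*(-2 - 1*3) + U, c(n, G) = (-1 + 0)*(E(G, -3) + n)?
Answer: 198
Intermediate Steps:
E(X, H) = -1 + X
c(n, G) = 1 - G - n (c(n, G) = (-1 + 0)*((-1 + G) + n) = -(-1 + G + n) = 1 - G - n)
s(U) = -4*U (s(U) = U*(-2 - 3) + U = U*(-5) + U = -5*U + U = -4*U)
c(4, -2)*((-13 + s(5))*6) = (1 - 1*(-2) - 1*4)*((-13 - 4*5)*6) = (1 + 2 - 4)*((-13 - 20)*6) = -(-33)*6 = -1*(-198) = 198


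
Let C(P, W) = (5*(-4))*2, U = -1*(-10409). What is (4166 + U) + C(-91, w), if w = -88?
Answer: 14535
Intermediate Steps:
U = 10409
C(P, W) = -40 (C(P, W) = -20*2 = -40)
(4166 + U) + C(-91, w) = (4166 + 10409) - 40 = 14575 - 40 = 14535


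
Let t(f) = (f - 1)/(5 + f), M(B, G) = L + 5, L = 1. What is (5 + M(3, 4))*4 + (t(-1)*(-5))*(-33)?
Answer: -77/2 ≈ -38.500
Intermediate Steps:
M(B, G) = 6 (M(B, G) = 1 + 5 = 6)
t(f) = (-1 + f)/(5 + f)
(5 + M(3, 4))*4 + (t(-1)*(-5))*(-33) = (5 + 6)*4 + (((-1 - 1)/(5 - 1))*(-5))*(-33) = 11*4 + ((-2/4)*(-5))*(-33) = 44 + (((¼)*(-2))*(-5))*(-33) = 44 - ½*(-5)*(-33) = 44 + (5/2)*(-33) = 44 - 165/2 = -77/2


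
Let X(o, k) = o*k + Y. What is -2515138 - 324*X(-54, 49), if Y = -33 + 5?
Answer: -1648762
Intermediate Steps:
Y = -28
X(o, k) = -28 + k*o (X(o, k) = o*k - 28 = k*o - 28 = -28 + k*o)
-2515138 - 324*X(-54, 49) = -2515138 - 324*(-28 + 49*(-54)) = -2515138 - 324*(-28 - 2646) = -2515138 - 324*(-2674) = -2515138 - 1*(-866376) = -2515138 + 866376 = -1648762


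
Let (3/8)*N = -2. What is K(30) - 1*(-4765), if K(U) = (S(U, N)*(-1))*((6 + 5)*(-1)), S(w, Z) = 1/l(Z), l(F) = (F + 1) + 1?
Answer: 47617/10 ≈ 4761.7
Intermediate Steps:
l(F) = 2 + F (l(F) = (1 + F) + 1 = 2 + F)
N = -16/3 (N = (8/3)*(-2) = -16/3 ≈ -5.3333)
S(w, Z) = 1/(2 + Z)
K(U) = -33/10 (K(U) = (-1/(2 - 16/3))*((6 + 5)*(-1)) = (-1/(-10/3))*(11*(-1)) = -3/10*(-1)*(-11) = (3/10)*(-11) = -33/10)
K(30) - 1*(-4765) = -33/10 - 1*(-4765) = -33/10 + 4765 = 47617/10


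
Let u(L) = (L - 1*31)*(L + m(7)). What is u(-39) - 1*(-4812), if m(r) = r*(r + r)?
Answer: 682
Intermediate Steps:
m(r) = 2*r² (m(r) = r*(2*r) = 2*r²)
u(L) = (-31 + L)*(98 + L) (u(L) = (L - 1*31)*(L + 2*7²) = (L - 31)*(L + 2*49) = (-31 + L)*(L + 98) = (-31 + L)*(98 + L))
u(-39) - 1*(-4812) = (-3038 + (-39)² + 67*(-39)) - 1*(-4812) = (-3038 + 1521 - 2613) + 4812 = -4130 + 4812 = 682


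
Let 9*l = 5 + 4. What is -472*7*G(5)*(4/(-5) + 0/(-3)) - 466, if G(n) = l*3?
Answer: 37318/5 ≈ 7463.6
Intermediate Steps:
l = 1 (l = (5 + 4)/9 = (⅑)*9 = 1)
G(n) = 3 (G(n) = 1*3 = 3)
-472*7*G(5)*(4/(-5) + 0/(-3)) - 466 = -472*7*3*(4/(-5) + 0/(-3)) - 466 = -9912*(4*(-⅕) + 0*(-⅓)) - 466 = -9912*(-⅘ + 0) - 466 = -9912*(-4)/5 - 466 = -472*(-84/5) - 466 = 39648/5 - 466 = 37318/5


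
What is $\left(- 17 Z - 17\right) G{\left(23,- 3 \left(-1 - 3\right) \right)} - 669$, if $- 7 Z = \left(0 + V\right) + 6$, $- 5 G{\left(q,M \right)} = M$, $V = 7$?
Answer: $- \frac{24639}{35} \approx -703.97$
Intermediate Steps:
$G{\left(q,M \right)} = - \frac{M}{5}$
$Z = - \frac{13}{7}$ ($Z = - \frac{\left(0 + 7\right) + 6}{7} = - \frac{7 + 6}{7} = \left(- \frac{1}{7}\right) 13 = - \frac{13}{7} \approx -1.8571$)
$\left(- 17 Z - 17\right) G{\left(23,- 3 \left(-1 - 3\right) \right)} - 669 = \left(\left(-17\right) \left(- \frac{13}{7}\right) - 17\right) \left(- \frac{\left(-3\right) \left(-1 - 3\right)}{5}\right) - 669 = \left(\frac{221}{7} - 17\right) \left(- \frac{\left(-3\right) \left(-4\right)}{5}\right) - 669 = \frac{102 \left(\left(- \frac{1}{5}\right) 12\right)}{7} - 669 = \frac{102}{7} \left(- \frac{12}{5}\right) - 669 = - \frac{1224}{35} - 669 = - \frac{24639}{35}$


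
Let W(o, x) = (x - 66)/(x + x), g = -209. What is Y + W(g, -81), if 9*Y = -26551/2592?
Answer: -5383/23328 ≈ -0.23075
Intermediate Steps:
Y = -26551/23328 (Y = (-26551/2592)/9 = (-26551*1/2592)/9 = (1/9)*(-26551/2592) = -26551/23328 ≈ -1.1382)
W(o, x) = (-66 + x)/(2*x) (W(o, x) = (-66 + x)/((2*x)) = (-66 + x)*(1/(2*x)) = (-66 + x)/(2*x))
Y + W(g, -81) = -26551/23328 + (1/2)*(-66 - 81)/(-81) = -26551/23328 + (1/2)*(-1/81)*(-147) = -26551/23328 + 49/54 = -5383/23328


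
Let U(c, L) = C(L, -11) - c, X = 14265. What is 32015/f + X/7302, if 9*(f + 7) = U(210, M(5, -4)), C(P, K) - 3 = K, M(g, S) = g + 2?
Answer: -699984435/683954 ≈ -1023.4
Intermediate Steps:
M(g, S) = 2 + g
C(P, K) = 3 + K
U(c, L) = -8 - c (U(c, L) = (3 - 11) - c = -8 - c)
f = -281/9 (f = -7 + (-8 - 1*210)/9 = -7 + (-8 - 210)/9 = -7 + (⅑)*(-218) = -7 - 218/9 = -281/9 ≈ -31.222)
32015/f + X/7302 = 32015/(-281/9) + 14265/7302 = 32015*(-9/281) + 14265*(1/7302) = -288135/281 + 4755/2434 = -699984435/683954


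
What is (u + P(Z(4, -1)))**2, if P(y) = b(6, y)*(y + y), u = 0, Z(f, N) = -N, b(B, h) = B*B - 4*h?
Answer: 4096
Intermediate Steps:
b(B, h) = B**2 - 4*h
P(y) = 2*y*(36 - 4*y) (P(y) = (6**2 - 4*y)*(y + y) = (36 - 4*y)*(2*y) = 2*y*(36 - 4*y))
(u + P(Z(4, -1)))**2 = (0 + 8*(-1*(-1))*(9 - (-1)*(-1)))**2 = (0 + 8*1*(9 - 1*1))**2 = (0 + 8*1*(9 - 1))**2 = (0 + 8*1*8)**2 = (0 + 64)**2 = 64**2 = 4096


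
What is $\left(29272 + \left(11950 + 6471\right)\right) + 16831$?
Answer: $64524$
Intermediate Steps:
$\left(29272 + \left(11950 + 6471\right)\right) + 16831 = \left(29272 + 18421\right) + 16831 = 47693 + 16831 = 64524$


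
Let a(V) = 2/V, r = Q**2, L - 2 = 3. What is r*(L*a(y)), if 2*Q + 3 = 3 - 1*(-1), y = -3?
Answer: -5/6 ≈ -0.83333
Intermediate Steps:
L = 5 (L = 2 + 3 = 5)
Q = 1/2 (Q = -3/2 + (3 - 1*(-1))/2 = -3/2 + (3 + 1)/2 = -3/2 + (1/2)*4 = -3/2 + 2 = 1/2 ≈ 0.50000)
r = 1/4 (r = (1/2)**2 = 1/4 ≈ 0.25000)
r*(L*a(y)) = (5*(2/(-3)))/4 = (5*(2*(-1/3)))/4 = (5*(-2/3))/4 = (1/4)*(-10/3) = -5/6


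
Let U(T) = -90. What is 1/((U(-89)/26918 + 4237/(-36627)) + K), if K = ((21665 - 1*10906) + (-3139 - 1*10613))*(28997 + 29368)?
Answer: -492962793/86113917885114883 ≈ -5.7245e-9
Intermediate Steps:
K = -174686445 (K = ((21665 - 10906) + (-3139 - 10613))*58365 = (10759 - 13752)*58365 = -2993*58365 = -174686445)
1/((U(-89)/26918 + 4237/(-36627)) + K) = 1/((-90/26918 + 4237/(-36627)) - 174686445) = 1/((-90*1/26918 + 4237*(-1/36627)) - 174686445) = 1/((-45/13459 - 4237/36627) - 174686445) = 1/(-58673998/492962793 - 174686445) = 1/(-86113917885114883/492962793) = -492962793/86113917885114883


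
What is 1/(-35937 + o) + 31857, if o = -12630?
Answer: 1547198918/48567 ≈ 31857.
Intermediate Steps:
1/(-35937 + o) + 31857 = 1/(-35937 - 12630) + 31857 = 1/(-48567) + 31857 = -1/48567 + 31857 = 1547198918/48567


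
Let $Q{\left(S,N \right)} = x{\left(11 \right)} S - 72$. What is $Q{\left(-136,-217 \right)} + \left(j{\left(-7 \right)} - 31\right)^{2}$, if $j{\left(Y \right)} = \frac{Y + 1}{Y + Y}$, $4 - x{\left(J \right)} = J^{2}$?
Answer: $\frac{821956}{49} \approx 16775.0$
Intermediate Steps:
$x{\left(J \right)} = 4 - J^{2}$
$j{\left(Y \right)} = \frac{1 + Y}{2 Y}$
$Q{\left(S,N \right)} = -72 - 117 S$ ($Q{\left(S,N \right)} = \left(4 - 11^{2}\right) S - 72 = \left(4 - 121\right) S - 72 = - 117 S - 72 = -72 - 117 S$)
$Q{\left(-136,-217 \right)} + \left(j{\left(-7 \right)} - 31\right)^{2} = \left(-72 - -15912\right) + \left(\frac{1 - 7}{2 \left(-7\right)} - 31\right)^{2} = \left(-72 + 15912\right) + \left(\frac{1}{2} \left(- \frac{1}{7}\right) \left(-6\right) - 31\right)^{2} = 15840 + \left(\frac{3}{7} - 31\right)^{2} = 15840 + \left(- \frac{214}{7}\right)^{2} = 15840 + \frac{45796}{49} = \frac{821956}{49}$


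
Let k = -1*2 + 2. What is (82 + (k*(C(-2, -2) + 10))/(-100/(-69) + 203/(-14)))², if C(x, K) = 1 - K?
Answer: 6724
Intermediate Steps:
k = 0 (k = -2 + 2 = 0)
(82 + (k*(C(-2, -2) + 10))/(-100/(-69) + 203/(-14)))² = (82 + (0*((1 - 1*(-2)) + 10))/(-100/(-69) + 203/(-14)))² = (82 + (0*((1 + 2) + 10))/(-100*(-1/69) + 203*(-1/14)))² = (82 + (0*(3 + 10))/(100/69 - 29/2))² = (82 + (0*13)/(-1801/138))² = (82 + 0*(-138/1801))² = (82 + 0)² = 82² = 6724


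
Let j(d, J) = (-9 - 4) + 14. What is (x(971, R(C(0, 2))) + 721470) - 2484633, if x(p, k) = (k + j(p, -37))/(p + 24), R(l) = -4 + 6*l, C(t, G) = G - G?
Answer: -1754347188/995 ≈ -1.7632e+6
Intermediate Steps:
j(d, J) = 1 (j(d, J) = -13 + 14 = 1)
C(t, G) = 0
x(p, k) = (1 + k)/(24 + p) (x(p, k) = (k + 1)/(p + 24) = (1 + k)/(24 + p))
(x(971, R(C(0, 2))) + 721470) - 2484633 = ((1 + (-4 + 6*0))/(24 + 971) + 721470) - 2484633 = ((1 + (-4 + 0))/995 + 721470) - 2484633 = ((1 - 4)/995 + 721470) - 2484633 = ((1/995)*(-3) + 721470) - 2484633 = (-3/995 + 721470) - 2484633 = 717862647/995 - 2484633 = -1754347188/995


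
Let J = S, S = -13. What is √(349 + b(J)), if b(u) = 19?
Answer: 4*√23 ≈ 19.183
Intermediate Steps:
J = -13
√(349 + b(J)) = √(349 + 19) = √368 = 4*√23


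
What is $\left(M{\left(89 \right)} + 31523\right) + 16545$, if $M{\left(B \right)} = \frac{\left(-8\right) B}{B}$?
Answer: $48060$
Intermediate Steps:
$M{\left(B \right)} = -8$
$\left(M{\left(89 \right)} + 31523\right) + 16545 = \left(-8 + 31523\right) + 16545 = 31515 + 16545 = 48060$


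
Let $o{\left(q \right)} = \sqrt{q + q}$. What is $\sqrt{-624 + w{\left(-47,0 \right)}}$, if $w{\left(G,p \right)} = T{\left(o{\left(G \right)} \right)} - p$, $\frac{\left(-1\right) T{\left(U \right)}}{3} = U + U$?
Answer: $\sqrt{-624 - 6 i \sqrt{94}} \approx 1.1631 - 25.007 i$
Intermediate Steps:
$o{\left(q \right)} = \sqrt{2} \sqrt{q}$ ($o{\left(q \right)} = \sqrt{2 q} = \sqrt{2} \sqrt{q}$)
$T{\left(U \right)} = - 6 U$ ($T{\left(U \right)} = - 3 \left(U + U\right) = - 3 \cdot 2 U = - 6 U$)
$w{\left(G,p \right)} = - p - 6 \sqrt{2} \sqrt{G}$ ($w{\left(G,p \right)} = - 6 \sqrt{2} \sqrt{G} - p = - p - 6 \sqrt{2} \sqrt{G}$)
$\sqrt{-624 + w{\left(-47,0 \right)}} = \sqrt{-624 - 6 \sqrt{2} \sqrt{-47}} = \sqrt{-624 + \left(0 - 6 \sqrt{2} i \sqrt{47}\right)} = \sqrt{-624 + \left(0 - 6 i \sqrt{94}\right)} = \sqrt{-624 - 6 i \sqrt{94}}$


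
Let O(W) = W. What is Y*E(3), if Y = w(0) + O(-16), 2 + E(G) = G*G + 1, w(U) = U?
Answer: -128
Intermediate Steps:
E(G) = -1 + G² (E(G) = -2 + (G*G + 1) = -2 + (G² + 1) = -2 + (1 + G²) = -1 + G²)
Y = -16 (Y = 0 - 16 = -16)
Y*E(3) = -16*(-1 + 3²) = -16*(-1 + 9) = -16*8 = -128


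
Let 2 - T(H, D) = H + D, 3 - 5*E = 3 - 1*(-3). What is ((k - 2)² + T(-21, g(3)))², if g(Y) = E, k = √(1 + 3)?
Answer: 13924/25 ≈ 556.96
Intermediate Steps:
k = 2 (k = √4 = 2)
E = -⅗ (E = ⅗ - (3 - 1*(-3))/5 = ⅗ - (3 + 3)/5 = ⅗ - ⅕*6 = ⅗ - 6/5 = -⅗ ≈ -0.60000)
g(Y) = -⅗
T(H, D) = 2 - D - H (T(H, D) = 2 - (H + D) = 2 - (D + H) = 2 + (-D - H) = 2 - D - H)
((k - 2)² + T(-21, g(3)))² = ((2 - 2)² + (2 - 1*(-⅗) - 1*(-21)))² = (0² + (2 + ⅗ + 21))² = (0 + 118/5)² = (118/5)² = 13924/25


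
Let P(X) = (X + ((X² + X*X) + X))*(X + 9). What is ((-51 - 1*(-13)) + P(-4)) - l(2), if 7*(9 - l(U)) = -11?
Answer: 500/7 ≈ 71.429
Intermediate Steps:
P(X) = (9 + X)*(2*X + 2*X²) (P(X) = (X + ((X² + X²) + X))*(9 + X) = (X + (2*X² + X))*(9 + X) = (X + (X + 2*X²))*(9 + X) = (2*X + 2*X²)*(9 + X) = (9 + X)*(2*X + 2*X²))
l(U) = 74/7 (l(U) = 9 - ⅐*(-11) = 9 + 11/7 = 74/7)
((-51 - 1*(-13)) + P(-4)) - l(2) = ((-51 - 1*(-13)) + 2*(-4)*(9 + (-4)² + 10*(-4))) - 1*74/7 = ((-51 + 13) + 2*(-4)*(9 + 16 - 40)) - 74/7 = (-38 + 2*(-4)*(-15)) - 74/7 = (-38 + 120) - 74/7 = 82 - 74/7 = 500/7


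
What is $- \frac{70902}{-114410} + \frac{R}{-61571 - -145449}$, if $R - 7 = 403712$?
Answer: $\frac{1533429669}{282249470} \approx 5.4329$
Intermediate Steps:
$R = 403719$ ($R = 7 + 403712 = 403719$)
$- \frac{70902}{-114410} + \frac{R}{-61571 - -145449} = - \frac{70902}{-114410} + \frac{403719}{-61571 - -145449} = \left(-70902\right) \left(- \frac{1}{114410}\right) + \frac{403719}{-61571 + 145449} = \frac{35451}{57205} + \frac{403719}{83878} = \frac{1533429669}{282249470}$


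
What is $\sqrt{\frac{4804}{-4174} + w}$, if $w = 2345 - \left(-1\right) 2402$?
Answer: $\frac{\sqrt{20670873069}}{2087} \approx 68.89$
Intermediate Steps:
$w = 4747$ ($w = 2345 - -2402 = 2345 + 2402 = 4747$)
$\sqrt{\frac{4804}{-4174} + w} = \sqrt{\frac{4804}{-4174} + 4747} = \sqrt{4804 \left(- \frac{1}{4174}\right) + 4747} = \sqrt{- \frac{2402}{2087} + 4747} = \sqrt{\frac{9904587}{2087}} = \frac{\sqrt{20670873069}}{2087}$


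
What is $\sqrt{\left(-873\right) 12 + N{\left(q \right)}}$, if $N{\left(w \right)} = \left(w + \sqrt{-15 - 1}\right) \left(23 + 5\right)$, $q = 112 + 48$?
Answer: $2 \sqrt{-1499 + 28 i} \approx 0.72317 + 77.437 i$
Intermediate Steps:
$q = 160$
$N{\left(w \right)} = 28 w + 112 i$ ($N{\left(w \right)} = \left(w + \sqrt{-16}\right) 28 = \left(w + 4 i\right) 28 = 28 w + 112 i$)
$\sqrt{\left(-873\right) 12 + N{\left(q \right)}} = \sqrt{\left(-873\right) 12 + \left(28 \cdot 160 + 112 i\right)} = \sqrt{-10476 + \left(4480 + 112 i\right)} = \sqrt{-5996 + 112 i}$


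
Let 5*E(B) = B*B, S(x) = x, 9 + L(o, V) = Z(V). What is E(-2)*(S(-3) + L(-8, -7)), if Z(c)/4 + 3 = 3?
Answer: -48/5 ≈ -9.6000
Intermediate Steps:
Z(c) = 0 (Z(c) = -12 + 4*3 = -12 + 12 = 0)
L(o, V) = -9 (L(o, V) = -9 + 0 = -9)
E(B) = B**2/5 (E(B) = (B*B)/5 = B**2/5)
E(-2)*(S(-3) + L(-8, -7)) = ((1/5)*(-2)**2)*(-3 - 9) = ((1/5)*4)*(-12) = (4/5)*(-12) = -48/5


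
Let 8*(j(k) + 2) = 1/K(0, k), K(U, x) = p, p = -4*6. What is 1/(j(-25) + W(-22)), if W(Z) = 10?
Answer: 192/1535 ≈ 0.12508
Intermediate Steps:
p = -24
K(U, x) = -24
j(k) = -385/192 (j(k) = -2 + (⅛)/(-24) = -2 + (⅛)*(-1/24) = -2 - 1/192 = -385/192)
1/(j(-25) + W(-22)) = 1/(-385/192 + 10) = 1/(1535/192) = 192/1535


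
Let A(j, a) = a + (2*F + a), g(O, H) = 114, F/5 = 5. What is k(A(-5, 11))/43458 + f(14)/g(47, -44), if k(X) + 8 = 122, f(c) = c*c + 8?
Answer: 246623/137617 ≈ 1.7921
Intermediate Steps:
F = 25 (F = 5*5 = 25)
f(c) = 8 + c² (f(c) = c² + 8 = 8 + c²)
A(j, a) = 50 + 2*a (A(j, a) = a + (2*25 + a) = a + (50 + a) = 50 + 2*a)
k(X) = 114 (k(X) = -8 + 122 = 114)
k(A(-5, 11))/43458 + f(14)/g(47, -44) = 114/43458 + (8 + 14²)/114 = 114*(1/43458) + (8 + 196)*(1/114) = 19/7243 + 204*(1/114) = 19/7243 + 34/19 = 246623/137617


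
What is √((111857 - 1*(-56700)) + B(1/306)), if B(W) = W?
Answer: √1753667062/102 ≈ 410.56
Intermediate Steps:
√((111857 - 1*(-56700)) + B(1/306)) = √((111857 - 1*(-56700)) + 1/306) = √((111857 + 56700) + 1/306) = √(168557 + 1/306) = √(51578443/306) = √1753667062/102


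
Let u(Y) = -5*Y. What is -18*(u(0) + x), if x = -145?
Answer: 2610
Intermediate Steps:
-18*(u(0) + x) = -18*(-5*0 - 145) = -18*(0 - 145) = -18*(-145) = 2610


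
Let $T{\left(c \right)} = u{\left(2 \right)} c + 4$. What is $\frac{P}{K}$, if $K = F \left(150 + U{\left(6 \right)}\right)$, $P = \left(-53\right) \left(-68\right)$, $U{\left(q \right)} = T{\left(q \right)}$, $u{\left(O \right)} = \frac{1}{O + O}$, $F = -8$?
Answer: $- \frac{901}{311} \approx -2.8971$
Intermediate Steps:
$u{\left(O \right)} = \frac{1}{2 O}$
$T{\left(c \right)} = 4 + \frac{c}{4}$ ($T{\left(c \right)} = \frac{1}{2 \cdot 2} c + 4 = \frac{1}{2} \cdot \frac{1}{2} c + 4 = \frac{c}{4} + 4 = 4 + \frac{c}{4}$)
$U{\left(q \right)} = 4 + \frac{q}{4}$
$P = 3604$
$K = -1244$ ($K = - 8 \left(150 + \left(4 + \frac{1}{4} \cdot 6\right)\right) = - 8 \left(150 + \left(4 + \frac{3}{2}\right)\right) = - 8 \left(150 + \frac{11}{2}\right) = \left(-8\right) \frac{311}{2} = -1244$)
$\frac{P}{K} = \frac{3604}{-1244} = 3604 \left(- \frac{1}{1244}\right) = - \frac{901}{311}$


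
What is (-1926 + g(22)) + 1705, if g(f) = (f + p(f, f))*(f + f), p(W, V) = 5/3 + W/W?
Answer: 2593/3 ≈ 864.33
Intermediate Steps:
p(W, V) = 8/3 (p(W, V) = 5*(⅓) + 1 = 5/3 + 1 = 8/3)
g(f) = 2*f*(8/3 + f) (g(f) = (f + 8/3)*(f + f) = (8/3 + f)*(2*f) = 2*f*(8/3 + f))
(-1926 + g(22)) + 1705 = (-1926 + (⅔)*22*(8 + 3*22)) + 1705 = (-1926 + (⅔)*22*(8 + 66)) + 1705 = (-1926 + (⅔)*22*74) + 1705 = (-1926 + 3256/3) + 1705 = -2522/3 + 1705 = 2593/3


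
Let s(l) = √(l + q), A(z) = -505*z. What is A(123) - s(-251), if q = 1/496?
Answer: -62115 - I*√3859345/124 ≈ -62115.0 - 15.843*I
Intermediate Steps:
q = 1/496 ≈ 0.0020161
s(l) = √(1/496 + l) (s(l) = √(l + 1/496) = √(1/496 + l))
A(123) - s(-251) = -505*123 - √(31 + 15376*(-251))/124 = -62115 - √(31 - 3859376)/124 = -62115 - √(-3859345)/124 = -62115 - I*√3859345/124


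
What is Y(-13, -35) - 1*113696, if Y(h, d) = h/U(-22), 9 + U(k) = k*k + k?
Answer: -51504301/453 ≈ -1.1370e+5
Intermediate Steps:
U(k) = -9 + k + k**2 (U(k) = -9 + (k*k + k) = -9 + (k**2 + k) = -9 + (k + k**2) = -9 + k + k**2)
Y(h, d) = h/453 (Y(h, d) = h/(-9 - 22 + (-22)**2) = h/(-9 - 22 + 484) = h/453)
Y(-13, -35) - 1*113696 = (1/453)*(-13) - 1*113696 = -13/453 - 113696 = -51504301/453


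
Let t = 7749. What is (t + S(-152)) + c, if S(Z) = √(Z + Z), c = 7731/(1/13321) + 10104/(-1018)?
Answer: 52423126548/509 + 4*I*√19 ≈ 1.0299e+8 + 17.436*I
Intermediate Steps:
c = 52419182307/509 (c = 7731/(1/13321) + 10104*(-1/1018) = 7731*13321 - 5052/509 = 102984651 - 5052/509 = 52419182307/509 ≈ 1.0298e+8)
S(Z) = √2*√Z (S(Z) = √(2*Z) = √2*√Z)
(t + S(-152)) + c = (7749 + √2*√(-152)) + 52419182307/509 = (7749 + √2*(2*I*√38)) + 52419182307/509 = (7749 + 4*I*√19) + 52419182307/509 = 52423126548/509 + 4*I*√19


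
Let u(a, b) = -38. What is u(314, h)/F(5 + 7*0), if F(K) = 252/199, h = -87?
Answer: -3781/126 ≈ -30.008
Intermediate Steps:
F(K) = 252/199 (F(K) = 252*(1/199) = 252/199)
u(314, h)/F(5 + 7*0) = -38/252/199 = -38*199/252 = -3781/126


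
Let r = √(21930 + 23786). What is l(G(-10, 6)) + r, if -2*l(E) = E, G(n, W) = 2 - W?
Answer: 2 + 2*√11429 ≈ 215.81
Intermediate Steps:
l(E) = -E/2
r = 2*√11429 (r = √45716 = 2*√11429 ≈ 213.81)
l(G(-10, 6)) + r = -(2 - 1*6)/2 + 2*√11429 = -(2 - 6)/2 + 2*√11429 = -½*(-4) + 2*√11429 = 2 + 2*√11429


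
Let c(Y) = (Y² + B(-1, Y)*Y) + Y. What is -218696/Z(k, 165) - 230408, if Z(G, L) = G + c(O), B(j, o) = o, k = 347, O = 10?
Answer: -128555952/557 ≈ -2.3080e+5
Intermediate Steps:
c(Y) = Y + 2*Y² (c(Y) = (Y² + Y*Y) + Y = (Y² + Y²) + Y = 2*Y² + Y = Y + 2*Y²)
Z(G, L) = 210 + G (Z(G, L) = G + 10*(1 + 2*10) = G + 10*(1 + 20) = G + 10*21 = G + 210 = 210 + G)
-218696/Z(k, 165) - 230408 = -218696/(210 + 347) - 230408 = -218696/557 - 230408 = -128555952/557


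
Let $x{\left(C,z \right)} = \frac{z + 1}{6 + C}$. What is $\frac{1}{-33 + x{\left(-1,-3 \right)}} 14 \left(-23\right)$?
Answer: $\frac{1610}{167} \approx 9.6407$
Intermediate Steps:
$x{\left(C,z \right)} = \frac{1 + z}{6 + C}$
$\frac{1}{-33 + x{\left(-1,-3 \right)}} 14 \left(-23\right) = \frac{1}{-33 + \frac{1 - 3}{6 - 1}} \cdot 14 \left(-23\right) = \frac{1}{-33 + \frac{1}{5} \left(-2\right)} 14 \left(-23\right) = \frac{1}{-33 - \frac{2}{5}} \cdot 14 \left(-23\right) = \frac{1}{- \frac{167}{5}} \cdot 14 \left(-23\right) = \left(- \frac{5}{167}\right) 14 \left(-23\right) = \left(- \frac{70}{167}\right) \left(-23\right) = \frac{1610}{167}$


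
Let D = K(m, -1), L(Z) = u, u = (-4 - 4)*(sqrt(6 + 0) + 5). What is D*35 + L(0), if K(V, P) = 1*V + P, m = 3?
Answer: 30 - 8*sqrt(6) ≈ 10.404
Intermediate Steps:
K(V, P) = P + V (K(V, P) = V + P = P + V)
u = -40 - 8*sqrt(6) (u = -8*(sqrt(6) + 5) = -8*(5 + sqrt(6)) = -40 - 8*sqrt(6) ≈ -59.596)
L(Z) = -40 - 8*sqrt(6)
D = 2 (D = -1 + 3 = 2)
D*35 + L(0) = 2*35 + (-40 - 8*sqrt(6)) = 70 + (-40 - 8*sqrt(6)) = 30 - 8*sqrt(6)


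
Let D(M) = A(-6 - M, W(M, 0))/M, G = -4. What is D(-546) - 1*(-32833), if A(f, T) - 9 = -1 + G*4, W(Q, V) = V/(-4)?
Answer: 8963413/273 ≈ 32833.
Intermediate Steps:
W(Q, V) = -V/4 (W(Q, V) = V*(-¼) = -V/4)
A(f, T) = -8 (A(f, T) = 9 + (-1 - 4*4) = 9 + (-1 - 16) = 9 - 17 = -8)
D(M) = -8/M
D(-546) - 1*(-32833) = -8/(-546) - 1*(-32833) = -8*(-1/546) + 32833 = 4/273 + 32833 = 8963413/273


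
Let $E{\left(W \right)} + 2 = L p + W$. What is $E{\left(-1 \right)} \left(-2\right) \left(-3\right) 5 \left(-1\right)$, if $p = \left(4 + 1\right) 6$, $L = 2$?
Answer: $-1710$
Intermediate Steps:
$p = 30$ ($p = 5 \cdot 6 = 30$)
$E{\left(W \right)} = 58 + W$ ($E{\left(W \right)} = -2 + \left(2 \cdot 30 + W\right) = -2 + \left(60 + W\right) = 58 + W$)
$E{\left(-1 \right)} \left(-2\right) \left(-3\right) 5 \left(-1\right) = \left(58 - 1\right) \left(-2\right) \left(-3\right) 5 \left(-1\right) = 57 \cdot 6 \cdot 5 \left(-1\right) = 57 \cdot 30 \left(-1\right) = 1710 \left(-1\right) = -1710$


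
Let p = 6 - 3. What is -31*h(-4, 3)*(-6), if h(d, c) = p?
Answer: 558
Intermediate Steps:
p = 3
h(d, c) = 3
-31*h(-4, 3)*(-6) = -31*3*(-6) = -93*(-6) = 558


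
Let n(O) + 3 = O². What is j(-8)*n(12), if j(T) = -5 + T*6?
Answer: -7473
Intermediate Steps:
n(O) = -3 + O²
j(T) = -5 + 6*T
j(-8)*n(12) = (-5 + 6*(-8))*(-3 + 12²) = (-5 - 48)*(-3 + 144) = -53*141 = -7473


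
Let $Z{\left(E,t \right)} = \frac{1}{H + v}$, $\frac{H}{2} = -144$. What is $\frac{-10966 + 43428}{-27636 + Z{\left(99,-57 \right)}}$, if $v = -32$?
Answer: $- \frac{10387840}{8843521} \approx -1.1746$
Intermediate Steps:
$H = -288$ ($H = 2 \left(-144\right) = -288$)
$Z{\left(E,t \right)} = - \frac{1}{320}$ ($Z{\left(E,t \right)} = \frac{1}{-288 - 32} = \frac{1}{-320} = - \frac{1}{320}$)
$\frac{-10966 + 43428}{-27636 + Z{\left(99,-57 \right)}} = \frac{-10966 + 43428}{-27636 - \frac{1}{320}} = \frac{32462}{- \frac{8843521}{320}} = 32462 \left(- \frac{320}{8843521}\right) = - \frac{10387840}{8843521}$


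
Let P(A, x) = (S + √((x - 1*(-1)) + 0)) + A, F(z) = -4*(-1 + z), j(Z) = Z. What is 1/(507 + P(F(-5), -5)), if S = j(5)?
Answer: 134/71825 - I/143650 ≈ 0.0018656 - 6.9614e-6*I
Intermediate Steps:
S = 5
F(z) = 4 - 4*z
P(A, x) = 5 + A + √(1 + x) (P(A, x) = (5 + √((x - 1*(-1)) + 0)) + A = (5 + √((x + 1) + 0)) + A = (5 + √((1 + x) + 0)) + A = (5 + √(1 + x)) + A = 5 + A + √(1 + x))
1/(507 + P(F(-5), -5)) = 1/(507 + (5 + (4 - 4*(-5)) + √(1 - 5))) = 1/(507 + (5 + (4 + 20) + √(-4))) = 1/(507 + (5 + 24 + 2*I)) = 1/(507 + (29 + 2*I)) = 1/(536 + 2*I) = (536 - 2*I)/287300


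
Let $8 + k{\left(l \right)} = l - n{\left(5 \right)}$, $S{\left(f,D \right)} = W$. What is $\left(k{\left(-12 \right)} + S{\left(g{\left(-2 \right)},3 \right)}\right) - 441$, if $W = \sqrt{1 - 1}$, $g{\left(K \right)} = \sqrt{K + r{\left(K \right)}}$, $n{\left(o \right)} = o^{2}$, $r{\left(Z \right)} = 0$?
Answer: $-486$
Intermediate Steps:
$g{\left(K \right)} = \sqrt{K}$ ($g{\left(K \right)} = \sqrt{K + 0} = \sqrt{K}$)
$W = 0$ ($W = \sqrt{0} = 0$)
$S{\left(f,D \right)} = 0$
$k{\left(l \right)} = -33 + l$ ($k{\left(l \right)} = -8 + \left(l - 5^{2}\right) = -8 + \left(l - 25\right) = -8 + \left(-25 + l\right) = -33 + l$)
$\left(k{\left(-12 \right)} + S{\left(g{\left(-2 \right)},3 \right)}\right) - 441 = \left(\left(-33 - 12\right) + 0\right) - 441 = \left(-45 + 0\right) - 441 = -45 - 441 = -486$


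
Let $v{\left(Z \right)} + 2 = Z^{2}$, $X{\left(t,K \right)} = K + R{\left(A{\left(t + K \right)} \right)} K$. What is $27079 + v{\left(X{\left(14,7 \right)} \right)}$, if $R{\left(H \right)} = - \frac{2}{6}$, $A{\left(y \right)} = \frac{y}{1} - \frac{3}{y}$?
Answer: $\frac{243889}{9} \approx 27099.0$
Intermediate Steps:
$A{\left(y \right)} = y - \frac{3}{y}$ ($A{\left(y \right)} = y 1 - \frac{3}{y} = y - \frac{3}{y}$)
$R{\left(H \right)} = - \frac{1}{3}$ ($R{\left(H \right)} = \left(-2\right) \frac{1}{6} = - \frac{1}{3}$)
$X{\left(t,K \right)} = \frac{2 K}{3}$ ($X{\left(t,K \right)} = K - \frac{K}{3} = \frac{2 K}{3}$)
$v{\left(Z \right)} = -2 + Z^{2}$
$27079 + v{\left(X{\left(14,7 \right)} \right)} = 27079 - \left(2 - \left(\frac{2}{3} \cdot 7\right)^{2}\right) = 27079 - \left(2 - \left(\frac{14}{3}\right)^{2}\right) = 27079 + \left(-2 + \frac{196}{9}\right) = 27079 + \frac{178}{9} = \frac{243889}{9}$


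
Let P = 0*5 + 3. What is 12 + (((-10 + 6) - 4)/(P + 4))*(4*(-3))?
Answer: 180/7 ≈ 25.714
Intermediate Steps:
P = 3 (P = 0 + 3 = 3)
12 + (((-10 + 6) - 4)/(P + 4))*(4*(-3)) = 12 + (((-10 + 6) - 4)/(3 + 4))*(4*(-3)) = 12 + ((-4 - 4)/7)*(-12) = 12 - 8*1/7*(-12) = 12 - 8/7*(-12) = 12 + 96/7 = 180/7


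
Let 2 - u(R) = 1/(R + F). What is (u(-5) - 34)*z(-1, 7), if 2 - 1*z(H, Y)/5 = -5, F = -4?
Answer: -10045/9 ≈ -1116.1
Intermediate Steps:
z(H, Y) = 35 (z(H, Y) = 10 - 5*(-5) = 10 + 25 = 35)
u(R) = 2 - 1/(-4 + R) (u(R) = 2 - 1/(R - 4) = 2 - 1/(-4 + R))
(u(-5) - 34)*z(-1, 7) = ((-9 + 2*(-5))/(-4 - 5) - 34)*35 = ((-9 - 10)/(-9) - 34)*35 = (-⅑*(-19) - 34)*35 = (19/9 - 34)*35 = -287/9*35 = -10045/9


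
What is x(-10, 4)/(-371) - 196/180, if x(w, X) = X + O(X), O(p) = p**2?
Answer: -19079/16695 ≈ -1.1428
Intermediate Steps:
x(w, X) = X + X**2
x(-10, 4)/(-371) - 196/180 = (4*(1 + 4))/(-371) - 196/180 = (4*5)*(-1/371) - 196*1/180 = 20*(-1/371) - 49/45 = -20/371 - 49/45 = -19079/16695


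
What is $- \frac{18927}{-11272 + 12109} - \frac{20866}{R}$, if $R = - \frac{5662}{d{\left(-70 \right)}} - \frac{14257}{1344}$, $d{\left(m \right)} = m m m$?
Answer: $\frac{5263717317863}{2702835347} \approx 1947.5$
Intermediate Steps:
$d{\left(m \right)} = m^{3}$ ($d{\left(m \right)} = m^{2} m = m^{3}$)
$R = - \frac{87188237}{8232000}$ ($R = - \frac{5662}{\left(-70\right)^{3}} - \frac{14257}{1344} = - \frac{5662}{-343000} - \frac{14257}{1344} = \left(-5662\right) \left(- \frac{1}{343000}\right) - \frac{14257}{1344} = \frac{2831}{171500} - \frac{14257}{1344} = - \frac{87188237}{8232000} \approx -10.591$)
$- \frac{18927}{-11272 + 12109} - \frac{20866}{R} = - \frac{18927}{-11272 + 12109} - \frac{20866}{- \frac{87188237}{8232000}} = - \frac{18927}{837} - - \frac{171768912000}{87188237} = \left(-18927\right) \frac{1}{837} + \frac{171768912000}{87188237} = - \frac{701}{31} + \frac{171768912000}{87188237} = \frac{5263717317863}{2702835347}$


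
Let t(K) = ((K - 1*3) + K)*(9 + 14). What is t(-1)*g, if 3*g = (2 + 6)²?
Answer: -7360/3 ≈ -2453.3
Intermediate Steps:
t(K) = -69 + 46*K (t(K) = ((K - 3) + K)*23 = ((-3 + K) + K)*23 = (-3 + 2*K)*23 = -69 + 46*K)
g = 64/3 (g = (2 + 6)²/3 = (⅓)*8² = (⅓)*64 = 64/3 ≈ 21.333)
t(-1)*g = (-69 + 46*(-1))*(64/3) = (-69 - 46)*(64/3) = -115*64/3 = -7360/3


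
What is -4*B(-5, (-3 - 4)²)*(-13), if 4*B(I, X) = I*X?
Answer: -3185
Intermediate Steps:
B(I, X) = I*X/4 (B(I, X) = (I*X)/4 = I*X/4)
-4*B(-5, (-3 - 4)²)*(-13) = -(-5)*(-3 - 4)²*(-13) = -(-5)*(-7)²*(-13) = -(-5)*49*(-13) = -4*(-245/4)*(-13) = 245*(-13) = -3185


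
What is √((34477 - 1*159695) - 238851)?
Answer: I*√364069 ≈ 603.38*I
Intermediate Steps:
√((34477 - 1*159695) - 238851) = √((34477 - 159695) - 238851) = √(-125218 - 238851) = √(-364069) = I*√364069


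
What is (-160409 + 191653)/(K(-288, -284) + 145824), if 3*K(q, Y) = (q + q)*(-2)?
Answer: 7811/36552 ≈ 0.21370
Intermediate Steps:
K(q, Y) = -4*q/3 (K(q, Y) = ((q + q)*(-2))/3 = ((2*q)*(-2))/3 = (-4*q)/3 = -4*q/3)
(-160409 + 191653)/(K(-288, -284) + 145824) = (-160409 + 191653)/(-4/3*(-288) + 145824) = 31244/(384 + 145824) = 31244/146208 = 31244*(1/146208) = 7811/36552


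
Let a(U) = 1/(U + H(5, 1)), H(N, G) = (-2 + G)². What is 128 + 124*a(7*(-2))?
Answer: 1540/13 ≈ 118.46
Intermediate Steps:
a(U) = 1/(1 + U) (a(U) = 1/(U + (-2 + 1)²) = 1/(U + (-1)²) = 1/(U + 1) = 1/(1 + U))
128 + 124*a(7*(-2)) = 128 + 124/(1 + 7*(-2)) = 128 + 124/(1 - 14) = 128 + 124/(-13) = 128 + 124*(-1/13) = 128 - 124/13 = 1540/13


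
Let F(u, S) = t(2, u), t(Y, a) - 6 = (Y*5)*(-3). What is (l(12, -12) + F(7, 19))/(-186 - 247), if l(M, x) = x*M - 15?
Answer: 183/433 ≈ 0.42263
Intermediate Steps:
t(Y, a) = 6 - 15*Y (t(Y, a) = 6 + (Y*5)*(-3) = 6 + (5*Y)*(-3) = 6 - 15*Y)
F(u, S) = -24 (F(u, S) = 6 - 15*2 = 6 - 30 = -24)
l(M, x) = -15 + M*x (l(M, x) = M*x - 15 = -15 + M*x)
(l(12, -12) + F(7, 19))/(-186 - 247) = ((-15 + 12*(-12)) - 24)/(-186 - 247) = ((-15 - 144) - 24)/(-433) = (-159 - 24)*(-1/433) = -183*(-1/433) = 183/433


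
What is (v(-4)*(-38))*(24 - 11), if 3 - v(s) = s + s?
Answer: -5434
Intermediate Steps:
v(s) = 3 - 2*s (v(s) = 3 - (s + s) = 3 - 2*s)
(v(-4)*(-38))*(24 - 11) = ((3 - 2*(-4))*(-38))*(24 - 11) = ((3 + 8)*(-38))*13 = (11*(-38))*13 = -418*13 = -5434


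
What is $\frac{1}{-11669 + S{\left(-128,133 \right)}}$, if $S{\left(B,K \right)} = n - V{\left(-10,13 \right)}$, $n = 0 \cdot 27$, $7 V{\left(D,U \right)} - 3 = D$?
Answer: $- \frac{1}{11668} \approx -8.5704 \cdot 10^{-5}$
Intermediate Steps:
$V{\left(D,U \right)} = \frac{3}{7} + \frac{D}{7}$
$n = 0$
$S{\left(B,K \right)} = 1$ ($S{\left(B,K \right)} = 0 - \left(\frac{3}{7} + \frac{1}{7} \left(-10\right)\right) = 0 - \left(\frac{3}{7} - \frac{10}{7}\right) = 0 - -1 = 0 + 1 = 1$)
$\frac{1}{-11669 + S{\left(-128,133 \right)}} = \frac{1}{-11669 + 1} = \frac{1}{-11668} = - \frac{1}{11668}$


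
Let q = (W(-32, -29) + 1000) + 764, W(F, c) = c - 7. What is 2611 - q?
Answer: 883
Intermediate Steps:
W(F, c) = -7 + c
q = 1728 (q = ((-7 - 29) + 1000) + 764 = (-36 + 1000) + 764 = 964 + 764 = 1728)
2611 - q = 2611 - 1*1728 = 2611 - 1728 = 883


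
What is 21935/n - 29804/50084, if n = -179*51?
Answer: -342668314/114304209 ≈ -2.9979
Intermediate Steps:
n = -9129
21935/n - 29804/50084 = 21935/(-9129) - 29804/50084 = 21935*(-1/9129) - 29804*1/50084 = -21935/9129 - 7451/12521 = -342668314/114304209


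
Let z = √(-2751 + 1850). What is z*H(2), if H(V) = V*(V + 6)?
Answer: 16*I*√901 ≈ 480.27*I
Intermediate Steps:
z = I*√901 (z = √(-901) = I*√901 ≈ 30.017*I)
H(V) = V*(6 + V)
z*H(2) = (I*√901)*(2*(6 + 2)) = (I*√901)*(2*8) = (I*√901)*16 = 16*I*√901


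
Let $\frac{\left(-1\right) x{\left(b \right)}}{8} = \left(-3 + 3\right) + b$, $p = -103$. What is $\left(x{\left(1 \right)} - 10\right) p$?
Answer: $1854$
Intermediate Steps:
$x{\left(b \right)} = - 8 b$ ($x{\left(b \right)} = - 8 \left(\left(-3 + 3\right) + b\right) = - 8 \left(0 + b\right) = - 8 b$)
$\left(x{\left(1 \right)} - 10\right) p = \left(\left(-8\right) 1 - 10\right) \left(-103\right) = \left(-8 - 10\right) \left(-103\right) = \left(-18\right) \left(-103\right) = 1854$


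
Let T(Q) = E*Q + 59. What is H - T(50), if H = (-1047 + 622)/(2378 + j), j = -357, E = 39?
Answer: -4060614/2021 ≈ -2009.2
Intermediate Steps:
T(Q) = 59 + 39*Q (T(Q) = 39*Q + 59 = 59 + 39*Q)
H = -425/2021 (H = (-1047 + 622)/(2378 - 357) = -425/2021 ≈ -0.21029)
H - T(50) = -425/2021 - (59 + 39*50) = -425/2021 - (59 + 1950) = -425/2021 - 1*2009 = -425/2021 - 2009 = -4060614/2021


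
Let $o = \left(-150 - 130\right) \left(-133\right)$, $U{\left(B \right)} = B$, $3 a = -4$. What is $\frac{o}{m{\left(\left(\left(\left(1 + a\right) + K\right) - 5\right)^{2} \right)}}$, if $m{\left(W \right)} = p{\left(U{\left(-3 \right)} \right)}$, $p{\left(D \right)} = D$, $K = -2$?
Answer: $- \frac{37240}{3} \approx -12413.0$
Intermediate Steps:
$a = - \frac{4}{3}$ ($a = \frac{1}{3} \left(-4\right) = - \frac{4}{3} \approx -1.3333$)
$o = 37240$ ($o = \left(-280\right) \left(-133\right) = 37240$)
$m{\left(W \right)} = -3$
$\frac{o}{m{\left(\left(\left(\left(1 + a\right) + K\right) - 5\right)^{2} \right)}} = \frac{37240}{-3} = 37240 \left(- \frac{1}{3}\right) = - \frac{37240}{3}$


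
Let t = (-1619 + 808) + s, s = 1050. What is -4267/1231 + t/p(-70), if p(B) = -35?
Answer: -443554/43085 ≈ -10.295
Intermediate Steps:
t = 239 (t = (-1619 + 808) + 1050 = -811 + 1050 = 239)
-4267/1231 + t/p(-70) = -4267/1231 + 239/(-35) = -4267*1/1231 + 239*(-1/35) = -4267/1231 - 239/35 = -443554/43085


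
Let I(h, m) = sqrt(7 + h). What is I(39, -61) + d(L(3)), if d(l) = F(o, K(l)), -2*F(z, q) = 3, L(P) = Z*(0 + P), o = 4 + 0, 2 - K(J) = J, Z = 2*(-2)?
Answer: -3/2 + sqrt(46) ≈ 5.2823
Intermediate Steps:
Z = -4
K(J) = 2 - J
o = 4
L(P) = -4*P (L(P) = -4*(0 + P) = -4*P)
F(z, q) = -3/2 (F(z, q) = -1/2*3 = -3/2)
d(l) = -3/2
I(39, -61) + d(L(3)) = sqrt(7 + 39) - 3/2 = sqrt(46) - 3/2 = -3/2 + sqrt(46)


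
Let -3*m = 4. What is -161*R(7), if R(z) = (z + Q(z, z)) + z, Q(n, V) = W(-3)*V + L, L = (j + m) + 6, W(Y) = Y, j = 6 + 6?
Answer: -4669/3 ≈ -1556.3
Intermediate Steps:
j = 12
m = -4/3 (m = -1/3*4 = -4/3 ≈ -1.3333)
L = 50/3 (L = (12 - 4/3) + 6 = 32/3 + 6 = 50/3 ≈ 16.667)
Q(n, V) = 50/3 - 3*V (Q(n, V) = -3*V + 50/3 = 50/3 - 3*V)
R(z) = 50/3 - z (R(z) = (z + (50/3 - 3*z)) + z = (50/3 - 2*z) + z = 50/3 - z)
-161*R(7) = -161*(50/3 - 1*7) = -161*(50/3 - 7) = -161*29/3 = -4669/3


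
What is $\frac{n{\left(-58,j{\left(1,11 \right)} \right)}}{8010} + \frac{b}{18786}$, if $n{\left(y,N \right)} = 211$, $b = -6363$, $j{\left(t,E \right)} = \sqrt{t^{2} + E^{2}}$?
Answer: $- \frac{38782}{124155} \approx -0.31237$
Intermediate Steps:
$j{\left(t,E \right)} = \sqrt{E^{2} + t^{2}}$
$\frac{n{\left(-58,j{\left(1,11 \right)} \right)}}{8010} + \frac{b}{18786} = \frac{211}{8010} - \frac{6363}{18786} = 211 \cdot \frac{1}{8010} - \frac{21}{62} = \frac{211}{8010} - \frac{21}{62} = - \frac{38782}{124155}$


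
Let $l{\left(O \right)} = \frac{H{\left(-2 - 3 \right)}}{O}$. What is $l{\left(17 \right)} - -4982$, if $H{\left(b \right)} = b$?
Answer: $\frac{84689}{17} \approx 4981.7$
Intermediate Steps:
$l{\left(O \right)} = - \frac{5}{O}$ ($l{\left(O \right)} = \frac{-2 - 3}{O} = - \frac{5}{O}$)
$l{\left(17 \right)} - -4982 = - \frac{5}{17} - -4982 = \left(-5\right) \frac{1}{17} + 4982 = - \frac{5}{17} + 4982 = \frac{84689}{17}$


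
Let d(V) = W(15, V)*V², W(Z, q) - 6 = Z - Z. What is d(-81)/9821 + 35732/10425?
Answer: 761314522/102383925 ≈ 7.4359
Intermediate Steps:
W(Z, q) = 6 (W(Z, q) = 6 + (Z - Z) = 6 + 0 = 6)
d(V) = 6*V²
d(-81)/9821 + 35732/10425 = (6*(-81)²)/9821 + 35732/10425 = (6*6561)*(1/9821) + 35732*(1/10425) = 39366*(1/9821) + 35732/10425 = 39366/9821 + 35732/10425 = 761314522/102383925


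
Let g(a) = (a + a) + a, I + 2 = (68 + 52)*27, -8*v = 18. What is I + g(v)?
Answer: 12925/4 ≈ 3231.3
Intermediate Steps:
v = -9/4 (v = -1/8*18 = -9/4 ≈ -2.2500)
I = 3238 (I = -2 + (68 + 52)*27 = -2 + 120*27 = -2 + 3240 = 3238)
g(a) = 3*a (g(a) = 2*a + a = 3*a)
I + g(v) = 3238 + 3*(-9/4) = 3238 - 27/4 = 12925/4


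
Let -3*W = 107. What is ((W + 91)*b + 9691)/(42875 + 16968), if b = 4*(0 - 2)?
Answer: 27745/179529 ≈ 0.15454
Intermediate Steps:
b = -8 (b = 4*(-2) = -8)
W = -107/3 (W = -1/3*107 = -107/3 ≈ -35.667)
((W + 91)*b + 9691)/(42875 + 16968) = ((-107/3 + 91)*(-8) + 9691)/(42875 + 16968) = ((166/3)*(-8) + 9691)/59843 = (-1328/3 + 9691)*(1/59843) = (27745/3)*(1/59843) = 27745/179529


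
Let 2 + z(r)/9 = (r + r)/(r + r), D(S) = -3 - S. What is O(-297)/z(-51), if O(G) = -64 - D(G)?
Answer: 358/9 ≈ 39.778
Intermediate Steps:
O(G) = -61 + G (O(G) = -64 - (-3 - G) = -64 + (3 + G) = -61 + G)
z(r) = -9 (z(r) = -18 + 9*((r + r)/(r + r)) = -18 + 9*((2*r)/((2*r))) = -18 + 9*((2*r)*(1/(2*r))) = -18 + 9*1 = -18 + 9 = -9)
O(-297)/z(-51) = (-61 - 297)/(-9) = -358*(-⅑) = 358/9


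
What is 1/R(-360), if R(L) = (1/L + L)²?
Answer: 129600/16796419201 ≈ 7.7159e-6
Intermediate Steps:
R(L) = (L + 1/L)²
1/R(-360) = 1/((1 + (-360)²)²/(-360)²) = 1/((1 + 129600)²/129600) = 1/((1/129600)*129601²) = 1/((1/129600)*16796419201) = 1/(16796419201/129600) = 129600/16796419201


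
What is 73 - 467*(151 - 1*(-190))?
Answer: -159174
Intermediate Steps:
73 - 467*(151 - 1*(-190)) = 73 - 467*(151 + 190) = 73 - 467*341 = 73 - 159247 = -159174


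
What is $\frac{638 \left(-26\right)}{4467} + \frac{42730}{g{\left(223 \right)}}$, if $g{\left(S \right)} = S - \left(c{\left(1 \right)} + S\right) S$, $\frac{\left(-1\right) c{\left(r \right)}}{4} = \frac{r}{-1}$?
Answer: $- \frac{513438467}{112563933} \approx -4.5613$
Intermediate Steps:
$c{\left(r \right)} = 4 r$ ($c{\left(r \right)} = - 4 \frac{r}{-1} = - 4 r \left(-1\right) = - 4 \left(- r\right) = 4 r$)
$g{\left(S \right)} = S - S \left(4 + S\right)$ ($g{\left(S \right)} = S - \left(4 \cdot 1 + S\right) S = S - \left(4 + S\right) S = S - S \left(4 + S\right)$)
$\frac{638 \left(-26\right)}{4467} + \frac{42730}{g{\left(223 \right)}} = \frac{638 \left(-26\right)}{4467} + \frac{42730}{\left(-1\right) 223 \left(3 + 223\right)} = \left(-16588\right) \frac{1}{4467} + \frac{42730}{\left(-1\right) 223 \cdot 226} = - \frac{16588}{4467} + \frac{42730}{-50398} = - \frac{16588}{4467} + 42730 \left(- \frac{1}{50398}\right) = - \frac{16588}{4467} - \frac{21365}{25199} = - \frac{513438467}{112563933}$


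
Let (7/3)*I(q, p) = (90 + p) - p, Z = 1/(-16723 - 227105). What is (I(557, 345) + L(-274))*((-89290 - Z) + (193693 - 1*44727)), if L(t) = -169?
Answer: -13284770592577/1706796 ≈ -7.7835e+6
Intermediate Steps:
Z = -1/243828 (Z = 1/(-243828) = -1/243828 ≈ -4.1013e-6)
I(q, p) = 270/7 (I(q, p) = 3*((90 + p) - p)/7 = (3/7)*90 = 270/7)
(I(557, 345) + L(-274))*((-89290 - Z) + (193693 - 1*44727)) = (270/7 - 169)*((-89290 - 1*(-1/243828)) + (193693 - 1*44727)) = -913*((-89290 + 1/243828) + (193693 - 44727))/7 = -913*(-21771402119/243828 + 148966)/7 = -913/7*14550679729/243828 = -13284770592577/1706796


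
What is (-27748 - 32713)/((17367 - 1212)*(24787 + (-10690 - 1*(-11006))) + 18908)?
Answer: -60461/405557873 ≈ -0.00014908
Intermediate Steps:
(-27748 - 32713)/((17367 - 1212)*(24787 + (-10690 - 1*(-11006))) + 18908) = -60461/(16155*(24787 + (-10690 + 11006)) + 18908) = -60461/(16155*(24787 + 316) + 18908) = -60461/(16155*25103 + 18908) = -60461/(405538965 + 18908) = -60461/405557873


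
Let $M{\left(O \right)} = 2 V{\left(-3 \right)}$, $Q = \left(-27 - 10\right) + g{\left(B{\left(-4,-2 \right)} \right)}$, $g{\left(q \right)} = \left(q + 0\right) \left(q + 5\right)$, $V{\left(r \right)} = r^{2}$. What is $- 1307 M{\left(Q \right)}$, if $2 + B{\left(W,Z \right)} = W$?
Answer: $-23526$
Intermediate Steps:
$B{\left(W,Z \right)} = -2 + W$
$g{\left(q \right)} = q \left(5 + q\right)$
$Q = -31$ ($Q = \left(-27 - 10\right) + \left(-2 - 4\right) \left(5 - 6\right) = -37 - 6 \left(5 - 6\right) = -37 - -6 = -37 + 6 = -31$)
$M{\left(O \right)} = 18$ ($M{\left(O \right)} = 2 \left(-3\right)^{2} = 2 \cdot 9 = 18$)
$- 1307 M{\left(Q \right)} = \left(-1307\right) 18 = -23526$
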